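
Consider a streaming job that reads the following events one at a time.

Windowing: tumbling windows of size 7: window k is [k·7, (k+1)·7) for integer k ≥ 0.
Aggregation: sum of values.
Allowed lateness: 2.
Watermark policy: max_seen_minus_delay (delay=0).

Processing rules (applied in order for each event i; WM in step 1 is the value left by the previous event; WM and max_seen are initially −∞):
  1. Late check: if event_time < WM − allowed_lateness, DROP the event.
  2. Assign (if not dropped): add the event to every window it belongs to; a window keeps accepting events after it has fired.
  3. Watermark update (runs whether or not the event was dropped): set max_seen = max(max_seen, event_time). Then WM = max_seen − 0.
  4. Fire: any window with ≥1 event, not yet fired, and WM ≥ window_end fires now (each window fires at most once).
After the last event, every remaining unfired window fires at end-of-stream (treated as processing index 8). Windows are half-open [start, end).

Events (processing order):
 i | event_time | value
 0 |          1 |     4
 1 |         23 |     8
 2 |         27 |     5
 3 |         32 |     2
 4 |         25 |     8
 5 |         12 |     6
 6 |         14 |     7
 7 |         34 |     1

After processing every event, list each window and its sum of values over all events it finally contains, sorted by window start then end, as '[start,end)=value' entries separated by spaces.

i=0 t=1 v=4: → [0,7); WM=1
i=1 t=23 v=8: → [21,28); WM=23; [0,7) fires=4
i=2 t=27 v=5: → [21,28); WM=27
i=3 t=32 v=2: → [28,35); WM=32; [21,28) fires=13
i=4 t=25 v=8: DROP (t<32-2); WM=32
i=5 t=12 v=6: DROP (t<32-2); WM=32
i=6 t=14 v=7: DROP (t<32-2); WM=32
i=7 t=34 v=1: → [28,35); WM=34

[0,7)=4 [21,28)=13 [28,35)=3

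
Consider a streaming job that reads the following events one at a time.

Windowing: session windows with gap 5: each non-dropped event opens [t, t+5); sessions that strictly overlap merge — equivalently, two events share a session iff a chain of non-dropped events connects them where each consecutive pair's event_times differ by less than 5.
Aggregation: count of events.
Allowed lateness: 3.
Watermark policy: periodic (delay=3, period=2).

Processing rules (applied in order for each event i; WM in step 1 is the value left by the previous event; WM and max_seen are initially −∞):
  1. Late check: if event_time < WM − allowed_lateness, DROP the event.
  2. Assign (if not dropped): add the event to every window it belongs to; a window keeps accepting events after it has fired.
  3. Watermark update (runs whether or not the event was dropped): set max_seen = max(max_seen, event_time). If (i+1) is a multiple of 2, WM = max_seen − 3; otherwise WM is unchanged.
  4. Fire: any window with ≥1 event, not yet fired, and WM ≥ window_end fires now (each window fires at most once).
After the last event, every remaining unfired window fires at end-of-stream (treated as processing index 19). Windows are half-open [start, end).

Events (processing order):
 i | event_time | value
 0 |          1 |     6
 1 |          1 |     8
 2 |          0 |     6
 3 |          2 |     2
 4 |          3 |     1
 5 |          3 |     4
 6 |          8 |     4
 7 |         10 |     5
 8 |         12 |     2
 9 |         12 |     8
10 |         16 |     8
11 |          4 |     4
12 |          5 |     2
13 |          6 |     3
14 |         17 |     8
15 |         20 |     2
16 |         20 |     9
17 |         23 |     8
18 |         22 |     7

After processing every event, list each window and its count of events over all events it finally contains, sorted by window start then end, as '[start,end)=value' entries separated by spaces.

i=0 t=1 v=6: → [1,6); WM=−∞
i=1 t=1 v=8: → [1,6); WM=-2
i=2 t=0 v=6: → [0,6); WM=-2
i=3 t=2 v=2: → [0,7); WM=-1
i=4 t=3 v=1: → [0,8); WM=-1
i=5 t=3 v=4: → [0,8); WM=0
i=6 t=8 v=4: → [8,13); WM=0
i=7 t=10 v=5: → [8,15); WM=7
i=8 t=12 v=2: → [8,17); WM=7
i=9 t=12 v=8: → [8,17); WM=9
i=10 t=16 v=8: → [8,21); WM=9
i=11 t=4 v=4: DROP (t<9-3); WM=13
i=12 t=5 v=2: DROP (t<13-3); WM=13
i=13 t=6 v=3: DROP (t<13-3); WM=13
i=14 t=17 v=8: → [8,22); WM=13
i=15 t=20 v=2: → [8,25); WM=17
i=16 t=20 v=9: → [8,25); WM=17
i=17 t=23 v=8: → [8,28); WM=20
i=18 t=22 v=7: → [8,28); WM=20

[0,8)=6 [8,28)=10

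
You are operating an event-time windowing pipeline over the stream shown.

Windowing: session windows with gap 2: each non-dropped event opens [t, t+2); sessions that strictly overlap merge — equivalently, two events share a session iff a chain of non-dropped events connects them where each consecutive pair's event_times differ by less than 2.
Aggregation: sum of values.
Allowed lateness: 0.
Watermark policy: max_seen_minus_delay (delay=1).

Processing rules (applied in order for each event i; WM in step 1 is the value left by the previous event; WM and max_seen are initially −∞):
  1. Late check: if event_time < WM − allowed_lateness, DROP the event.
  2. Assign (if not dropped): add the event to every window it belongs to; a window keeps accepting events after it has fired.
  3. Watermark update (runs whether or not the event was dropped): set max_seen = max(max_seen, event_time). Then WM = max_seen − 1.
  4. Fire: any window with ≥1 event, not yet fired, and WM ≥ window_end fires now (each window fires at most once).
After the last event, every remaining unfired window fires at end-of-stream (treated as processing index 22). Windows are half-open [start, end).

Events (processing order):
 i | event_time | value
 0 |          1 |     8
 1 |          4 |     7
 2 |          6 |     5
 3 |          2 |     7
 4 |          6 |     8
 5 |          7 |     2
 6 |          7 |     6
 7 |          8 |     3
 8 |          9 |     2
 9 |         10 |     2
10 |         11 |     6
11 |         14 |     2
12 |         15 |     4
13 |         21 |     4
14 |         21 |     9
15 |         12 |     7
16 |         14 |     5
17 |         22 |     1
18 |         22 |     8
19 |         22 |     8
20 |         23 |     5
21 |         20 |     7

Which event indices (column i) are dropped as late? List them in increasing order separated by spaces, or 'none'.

i=0 t=1 v=8: → [1,3); WM=0
i=1 t=4 v=7: → [4,6); WM=3
i=2 t=6 v=5: → [6,8); WM=5
i=3 t=2 v=7: DROP (t<5-0); WM=5
i=4 t=6 v=8: → [6,8); WM=5
i=5 t=7 v=2: → [6,9); WM=6
i=6 t=7 v=6: → [6,9); WM=6
i=7 t=8 v=3: → [6,10); WM=7
i=8 t=9 v=2: → [6,11); WM=8
i=9 t=10 v=2: → [6,12); WM=9
i=10 t=11 v=6: → [6,13); WM=10
i=11 t=14 v=2: → [14,16); WM=13
i=12 t=15 v=4: → [14,17); WM=14
i=13 t=21 v=4: → [21,23); WM=20
i=14 t=21 v=9: → [21,23); WM=20
i=15 t=12 v=7: DROP (t<20-0); WM=20
i=16 t=14 v=5: DROP (t<20-0); WM=20
i=17 t=22 v=1: → [21,24); WM=21
i=18 t=22 v=8: → [21,24); WM=21
i=19 t=22 v=8: → [21,24); WM=21
i=20 t=23 v=5: → [21,25); WM=22
i=21 t=20 v=7: DROP (t<22-0); WM=22

3 15 16 21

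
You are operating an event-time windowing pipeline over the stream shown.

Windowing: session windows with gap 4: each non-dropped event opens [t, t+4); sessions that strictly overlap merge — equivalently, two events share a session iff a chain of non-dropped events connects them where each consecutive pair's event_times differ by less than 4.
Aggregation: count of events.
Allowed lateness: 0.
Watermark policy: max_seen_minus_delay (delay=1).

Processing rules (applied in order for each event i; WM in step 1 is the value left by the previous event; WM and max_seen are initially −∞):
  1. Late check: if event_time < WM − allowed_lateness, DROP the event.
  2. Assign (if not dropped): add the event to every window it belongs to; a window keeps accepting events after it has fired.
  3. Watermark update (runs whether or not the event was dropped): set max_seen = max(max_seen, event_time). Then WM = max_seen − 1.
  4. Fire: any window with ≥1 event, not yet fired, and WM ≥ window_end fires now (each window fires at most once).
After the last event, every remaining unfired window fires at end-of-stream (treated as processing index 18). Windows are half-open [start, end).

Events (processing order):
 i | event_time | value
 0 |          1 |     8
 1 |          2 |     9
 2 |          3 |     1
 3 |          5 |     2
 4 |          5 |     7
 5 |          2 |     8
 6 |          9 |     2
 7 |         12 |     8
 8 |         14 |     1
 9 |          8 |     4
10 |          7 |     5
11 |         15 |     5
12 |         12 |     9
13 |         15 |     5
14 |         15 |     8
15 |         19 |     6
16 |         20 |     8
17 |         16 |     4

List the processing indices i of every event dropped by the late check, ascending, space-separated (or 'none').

i=0 t=1 v=8: → [1,5); WM=0
i=1 t=2 v=9: → [1,6); WM=1
i=2 t=3 v=1: → [1,7); WM=2
i=3 t=5 v=2: → [1,9); WM=4
i=4 t=5 v=7: → [1,9); WM=4
i=5 t=2 v=8: DROP (t<4-0); WM=4
i=6 t=9 v=2: → [9,13); WM=8
i=7 t=12 v=8: → [9,16); WM=11
i=8 t=14 v=1: → [9,18); WM=13
i=9 t=8 v=4: DROP (t<13-0); WM=13
i=10 t=7 v=5: DROP (t<13-0); WM=13
i=11 t=15 v=5: → [9,19); WM=14
i=12 t=12 v=9: DROP (t<14-0); WM=14
i=13 t=15 v=5: → [9,19); WM=14
i=14 t=15 v=8: → [9,19); WM=14
i=15 t=19 v=6: → [19,23); WM=18
i=16 t=20 v=8: → [19,24); WM=19
i=17 t=16 v=4: DROP (t<19-0); WM=19

5 9 10 12 17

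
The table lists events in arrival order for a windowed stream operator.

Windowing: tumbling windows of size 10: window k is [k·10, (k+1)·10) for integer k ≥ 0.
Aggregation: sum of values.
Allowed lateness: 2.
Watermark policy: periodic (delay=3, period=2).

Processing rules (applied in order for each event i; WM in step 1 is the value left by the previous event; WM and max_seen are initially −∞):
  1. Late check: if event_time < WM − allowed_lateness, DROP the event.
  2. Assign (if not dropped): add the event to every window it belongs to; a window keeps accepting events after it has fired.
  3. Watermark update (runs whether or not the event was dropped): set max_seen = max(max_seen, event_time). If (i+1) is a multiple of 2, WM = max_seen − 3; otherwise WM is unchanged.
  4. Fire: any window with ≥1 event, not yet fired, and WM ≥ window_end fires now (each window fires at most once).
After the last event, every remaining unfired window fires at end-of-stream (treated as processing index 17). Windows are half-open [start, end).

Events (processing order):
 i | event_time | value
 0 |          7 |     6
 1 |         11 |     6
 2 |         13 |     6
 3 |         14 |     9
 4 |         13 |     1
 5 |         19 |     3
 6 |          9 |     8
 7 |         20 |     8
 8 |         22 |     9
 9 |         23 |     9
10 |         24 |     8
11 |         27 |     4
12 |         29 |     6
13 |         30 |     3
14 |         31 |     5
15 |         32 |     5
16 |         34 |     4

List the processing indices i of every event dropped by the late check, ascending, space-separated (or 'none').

6

i=0 t=7 v=6: → [0,10); WM=−∞
i=1 t=11 v=6: → [10,20); WM=8
i=2 t=13 v=6: → [10,20); WM=8
i=3 t=14 v=9: → [10,20); WM=11; [0,10) fires=6
i=4 t=13 v=1: → [10,20); WM=11
i=5 t=19 v=3: → [10,20); WM=16
i=6 t=9 v=8: DROP (t<16-2); WM=16
i=7 t=20 v=8: → [20,30); WM=17
i=8 t=22 v=9: → [20,30); WM=17
i=9 t=23 v=9: → [20,30); WM=20; [10,20) fires=25
i=10 t=24 v=8: → [20,30); WM=20
i=11 t=27 v=4: → [20,30); WM=24
i=12 t=29 v=6: → [20,30); WM=24
i=13 t=30 v=3: → [30,40); WM=27
i=14 t=31 v=5: → [30,40); WM=27
i=15 t=32 v=5: → [30,40); WM=29
i=16 t=34 v=4: → [30,40); WM=29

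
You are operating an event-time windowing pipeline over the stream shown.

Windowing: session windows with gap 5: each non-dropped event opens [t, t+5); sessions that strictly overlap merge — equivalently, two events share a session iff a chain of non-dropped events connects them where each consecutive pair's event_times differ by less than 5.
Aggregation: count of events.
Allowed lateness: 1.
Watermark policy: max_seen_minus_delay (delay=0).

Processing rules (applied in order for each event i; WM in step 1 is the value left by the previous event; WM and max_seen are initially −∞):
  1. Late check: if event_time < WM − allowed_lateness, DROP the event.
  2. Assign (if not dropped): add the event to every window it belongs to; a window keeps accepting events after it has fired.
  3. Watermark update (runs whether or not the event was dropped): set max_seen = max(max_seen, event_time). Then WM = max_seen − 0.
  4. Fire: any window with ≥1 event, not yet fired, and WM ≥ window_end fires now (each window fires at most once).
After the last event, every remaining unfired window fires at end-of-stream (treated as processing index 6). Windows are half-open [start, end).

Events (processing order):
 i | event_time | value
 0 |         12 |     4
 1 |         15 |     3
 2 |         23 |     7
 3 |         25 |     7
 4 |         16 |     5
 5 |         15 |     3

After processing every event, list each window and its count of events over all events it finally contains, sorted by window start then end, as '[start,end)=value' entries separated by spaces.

i=0 t=12 v=4: → [12,17); WM=12
i=1 t=15 v=3: → [12,20); WM=15
i=2 t=23 v=7: → [23,28); WM=23
i=3 t=25 v=7: → [23,30); WM=25
i=4 t=16 v=5: DROP (t<25-1); WM=25
i=5 t=15 v=3: DROP (t<25-1); WM=25

[12,20)=2 [23,30)=2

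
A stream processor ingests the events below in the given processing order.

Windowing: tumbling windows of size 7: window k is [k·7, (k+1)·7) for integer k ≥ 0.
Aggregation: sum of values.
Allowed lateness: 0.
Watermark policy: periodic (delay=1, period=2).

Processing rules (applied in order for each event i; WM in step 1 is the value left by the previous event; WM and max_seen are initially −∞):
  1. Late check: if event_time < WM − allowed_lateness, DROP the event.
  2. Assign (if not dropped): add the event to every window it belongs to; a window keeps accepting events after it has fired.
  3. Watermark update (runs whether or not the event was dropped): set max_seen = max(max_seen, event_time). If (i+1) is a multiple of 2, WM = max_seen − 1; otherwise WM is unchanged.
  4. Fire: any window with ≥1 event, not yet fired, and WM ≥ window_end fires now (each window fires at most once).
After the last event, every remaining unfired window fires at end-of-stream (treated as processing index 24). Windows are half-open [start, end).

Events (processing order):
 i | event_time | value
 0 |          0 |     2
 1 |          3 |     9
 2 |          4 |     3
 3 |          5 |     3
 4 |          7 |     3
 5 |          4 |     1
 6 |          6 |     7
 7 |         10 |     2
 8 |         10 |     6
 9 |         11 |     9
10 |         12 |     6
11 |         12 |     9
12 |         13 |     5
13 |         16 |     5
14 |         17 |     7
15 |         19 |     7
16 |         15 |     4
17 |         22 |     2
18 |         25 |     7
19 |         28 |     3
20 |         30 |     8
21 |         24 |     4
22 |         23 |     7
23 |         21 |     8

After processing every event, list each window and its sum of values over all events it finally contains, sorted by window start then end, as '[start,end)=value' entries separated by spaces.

[0,7)=25 [7,14)=40 [14,21)=19 [21,28)=9 [28,35)=11

i=0 t=0 v=2: → [0,7); WM=−∞
i=1 t=3 v=9: → [0,7); WM=2
i=2 t=4 v=3: → [0,7); WM=2
i=3 t=5 v=3: → [0,7); WM=4
i=4 t=7 v=3: → [7,14); WM=4
i=5 t=4 v=1: → [0,7); WM=6
i=6 t=6 v=7: → [0,7); WM=6
i=7 t=10 v=2: → [7,14); WM=9; [0,7) fires=25
i=8 t=10 v=6: → [7,14); WM=9
i=9 t=11 v=9: → [7,14); WM=10
i=10 t=12 v=6: → [7,14); WM=10
i=11 t=12 v=9: → [7,14); WM=11
i=12 t=13 v=5: → [7,14); WM=11
i=13 t=16 v=5: → [14,21); WM=15; [7,14) fires=40
i=14 t=17 v=7: → [14,21); WM=15
i=15 t=19 v=7: → [14,21); WM=18
i=16 t=15 v=4: DROP (t<18-0); WM=18
i=17 t=22 v=2: → [21,28); WM=21; [14,21) fires=19
i=18 t=25 v=7: → [21,28); WM=21
i=19 t=28 v=3: → [28,35); WM=27
i=20 t=30 v=8: → [28,35); WM=27
i=21 t=24 v=4: DROP (t<27-0); WM=29; [21,28) fires=9
i=22 t=23 v=7: DROP (t<29-0); WM=29
i=23 t=21 v=8: DROP (t<29-0); WM=29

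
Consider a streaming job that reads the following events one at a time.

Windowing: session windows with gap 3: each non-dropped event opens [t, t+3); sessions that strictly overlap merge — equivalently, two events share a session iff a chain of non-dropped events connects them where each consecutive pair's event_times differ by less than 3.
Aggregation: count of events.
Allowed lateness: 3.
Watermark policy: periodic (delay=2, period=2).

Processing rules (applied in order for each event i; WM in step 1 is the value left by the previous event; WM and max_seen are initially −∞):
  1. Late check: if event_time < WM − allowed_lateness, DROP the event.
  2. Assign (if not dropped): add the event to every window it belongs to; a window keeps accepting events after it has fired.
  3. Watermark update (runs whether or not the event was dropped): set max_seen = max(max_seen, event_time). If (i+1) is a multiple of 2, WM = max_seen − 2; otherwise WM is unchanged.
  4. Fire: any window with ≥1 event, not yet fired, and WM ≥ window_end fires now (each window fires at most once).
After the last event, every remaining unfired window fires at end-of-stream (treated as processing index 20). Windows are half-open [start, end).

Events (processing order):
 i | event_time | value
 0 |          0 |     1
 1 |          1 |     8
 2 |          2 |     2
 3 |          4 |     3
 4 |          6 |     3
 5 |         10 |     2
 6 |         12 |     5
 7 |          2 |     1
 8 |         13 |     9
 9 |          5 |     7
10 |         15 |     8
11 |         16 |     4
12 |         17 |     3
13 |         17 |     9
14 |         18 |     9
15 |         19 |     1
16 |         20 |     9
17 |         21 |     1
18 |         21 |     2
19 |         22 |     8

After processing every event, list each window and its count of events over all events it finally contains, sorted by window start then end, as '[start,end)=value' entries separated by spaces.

[0,9)=5 [10,25)=13

i=0 t=0 v=1: → [0,3); WM=−∞
i=1 t=1 v=8: → [0,4); WM=-1
i=2 t=2 v=2: → [0,5); WM=-1
i=3 t=4 v=3: → [0,7); WM=2
i=4 t=6 v=3: → [0,9); WM=2
i=5 t=10 v=2: → [10,13); WM=8
i=6 t=12 v=5: → [10,15); WM=8
i=7 t=2 v=1: DROP (t<8-3); WM=10
i=8 t=13 v=9: → [10,16); WM=10
i=9 t=5 v=7: DROP (t<10-3); WM=11
i=10 t=15 v=8: → [10,18); WM=11
i=11 t=16 v=4: → [10,19); WM=14
i=12 t=17 v=3: → [10,20); WM=14
i=13 t=17 v=9: → [10,20); WM=15
i=14 t=18 v=9: → [10,21); WM=15
i=15 t=19 v=1: → [10,22); WM=17
i=16 t=20 v=9: → [10,23); WM=17
i=17 t=21 v=1: → [10,24); WM=19
i=18 t=21 v=2: → [10,24); WM=19
i=19 t=22 v=8: → [10,25); WM=20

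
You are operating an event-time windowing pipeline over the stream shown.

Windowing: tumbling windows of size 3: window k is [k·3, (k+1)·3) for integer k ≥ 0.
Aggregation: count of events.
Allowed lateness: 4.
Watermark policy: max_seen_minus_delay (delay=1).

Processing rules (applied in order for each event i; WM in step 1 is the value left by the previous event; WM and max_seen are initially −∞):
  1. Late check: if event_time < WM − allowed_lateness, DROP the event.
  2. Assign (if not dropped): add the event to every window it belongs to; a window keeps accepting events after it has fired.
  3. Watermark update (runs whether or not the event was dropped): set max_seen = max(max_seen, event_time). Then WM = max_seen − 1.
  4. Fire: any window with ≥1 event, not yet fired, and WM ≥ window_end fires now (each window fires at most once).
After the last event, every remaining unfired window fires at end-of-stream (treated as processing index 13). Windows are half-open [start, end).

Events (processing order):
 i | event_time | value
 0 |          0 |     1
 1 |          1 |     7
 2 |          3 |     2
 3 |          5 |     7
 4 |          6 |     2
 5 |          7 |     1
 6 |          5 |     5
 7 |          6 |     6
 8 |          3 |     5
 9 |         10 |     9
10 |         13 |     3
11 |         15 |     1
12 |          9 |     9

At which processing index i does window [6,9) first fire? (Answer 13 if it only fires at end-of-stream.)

9

i=0 t=0 v=1: → [0,3); WM=-1
i=1 t=1 v=7: → [0,3); WM=0
i=2 t=3 v=2: → [3,6); WM=2
i=3 t=5 v=7: → [3,6); WM=4; [0,3) fires=2
i=4 t=6 v=2: → [6,9); WM=5
i=5 t=7 v=1: → [6,9); WM=6; [3,6) fires=2
i=6 t=5 v=5: → [3,6); WM=6
i=7 t=6 v=6: → [6,9); WM=6
i=8 t=3 v=5: → [3,6); WM=6
i=9 t=10 v=9: → [9,12); WM=9; [6,9) fires=3
i=10 t=13 v=3: → [12,15); WM=12; [9,12) fires=1
i=11 t=15 v=1: → [15,18); WM=14
i=12 t=9 v=9: DROP (t<14-4); WM=14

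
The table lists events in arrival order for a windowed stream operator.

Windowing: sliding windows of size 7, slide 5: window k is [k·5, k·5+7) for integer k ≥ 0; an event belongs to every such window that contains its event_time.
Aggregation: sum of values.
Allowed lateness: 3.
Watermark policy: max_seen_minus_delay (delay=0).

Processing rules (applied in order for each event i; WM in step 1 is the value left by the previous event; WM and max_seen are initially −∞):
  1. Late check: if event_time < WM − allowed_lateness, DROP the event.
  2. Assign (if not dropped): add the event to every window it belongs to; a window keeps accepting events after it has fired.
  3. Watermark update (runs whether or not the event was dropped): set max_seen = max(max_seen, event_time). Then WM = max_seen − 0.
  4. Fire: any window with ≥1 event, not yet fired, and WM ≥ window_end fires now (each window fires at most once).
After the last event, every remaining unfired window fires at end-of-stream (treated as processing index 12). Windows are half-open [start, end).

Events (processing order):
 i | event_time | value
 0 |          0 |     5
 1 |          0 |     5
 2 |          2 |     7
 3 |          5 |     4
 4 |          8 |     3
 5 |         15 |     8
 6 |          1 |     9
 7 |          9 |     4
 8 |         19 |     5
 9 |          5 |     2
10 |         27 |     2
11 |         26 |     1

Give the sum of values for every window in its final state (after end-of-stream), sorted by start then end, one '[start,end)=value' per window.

[0,7)=21 [5,12)=7 [10,17)=8 [15,22)=13 [20,27)=1 [25,32)=3

i=0 t=0 v=5: → [0,7); WM=0
i=1 t=0 v=5: → [0,7); WM=0
i=2 t=2 v=7: → [0,7); WM=2
i=3 t=5 v=4: → [5,12),[0,7); WM=5
i=4 t=8 v=3: → [5,12); WM=8; [0,7) fires=21
i=5 t=15 v=8: → [15,22),[10,17); WM=15; [5,12) fires=7
i=6 t=1 v=9: DROP (t<15-3); WM=15
i=7 t=9 v=4: DROP (t<15-3); WM=15
i=8 t=19 v=5: → [15,22); WM=19; [10,17) fires=8
i=9 t=5 v=2: DROP (t<19-3); WM=19
i=10 t=27 v=2: → [25,32); WM=27; [15,22) fires=13
i=11 t=26 v=1: → [25,32),[20,27); WM=27; [20,27) fires=1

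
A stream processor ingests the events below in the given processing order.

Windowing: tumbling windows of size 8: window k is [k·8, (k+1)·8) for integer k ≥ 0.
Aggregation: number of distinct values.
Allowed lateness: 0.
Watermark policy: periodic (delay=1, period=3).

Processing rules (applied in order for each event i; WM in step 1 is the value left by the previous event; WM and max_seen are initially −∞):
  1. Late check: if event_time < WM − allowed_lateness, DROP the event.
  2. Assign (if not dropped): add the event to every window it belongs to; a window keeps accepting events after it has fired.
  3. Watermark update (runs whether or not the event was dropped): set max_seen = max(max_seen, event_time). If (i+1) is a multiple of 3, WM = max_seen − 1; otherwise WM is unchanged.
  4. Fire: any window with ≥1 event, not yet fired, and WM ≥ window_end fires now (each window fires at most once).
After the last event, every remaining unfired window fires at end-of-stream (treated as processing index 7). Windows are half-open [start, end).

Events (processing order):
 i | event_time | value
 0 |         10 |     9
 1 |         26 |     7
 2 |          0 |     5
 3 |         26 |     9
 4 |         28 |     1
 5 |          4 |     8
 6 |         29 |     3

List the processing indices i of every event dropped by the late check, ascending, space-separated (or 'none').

i=0 t=10 v=9: → [8,16); WM=−∞
i=1 t=26 v=7: → [24,32); WM=−∞
i=2 t=0 v=5: → [0,8); WM=25; [0,8) fires=1 [8,16) fires=1
i=3 t=26 v=9: → [24,32); WM=25
i=4 t=28 v=1: → [24,32); WM=25
i=5 t=4 v=8: DROP (t<25-0); WM=27
i=6 t=29 v=3: → [24,32); WM=27

5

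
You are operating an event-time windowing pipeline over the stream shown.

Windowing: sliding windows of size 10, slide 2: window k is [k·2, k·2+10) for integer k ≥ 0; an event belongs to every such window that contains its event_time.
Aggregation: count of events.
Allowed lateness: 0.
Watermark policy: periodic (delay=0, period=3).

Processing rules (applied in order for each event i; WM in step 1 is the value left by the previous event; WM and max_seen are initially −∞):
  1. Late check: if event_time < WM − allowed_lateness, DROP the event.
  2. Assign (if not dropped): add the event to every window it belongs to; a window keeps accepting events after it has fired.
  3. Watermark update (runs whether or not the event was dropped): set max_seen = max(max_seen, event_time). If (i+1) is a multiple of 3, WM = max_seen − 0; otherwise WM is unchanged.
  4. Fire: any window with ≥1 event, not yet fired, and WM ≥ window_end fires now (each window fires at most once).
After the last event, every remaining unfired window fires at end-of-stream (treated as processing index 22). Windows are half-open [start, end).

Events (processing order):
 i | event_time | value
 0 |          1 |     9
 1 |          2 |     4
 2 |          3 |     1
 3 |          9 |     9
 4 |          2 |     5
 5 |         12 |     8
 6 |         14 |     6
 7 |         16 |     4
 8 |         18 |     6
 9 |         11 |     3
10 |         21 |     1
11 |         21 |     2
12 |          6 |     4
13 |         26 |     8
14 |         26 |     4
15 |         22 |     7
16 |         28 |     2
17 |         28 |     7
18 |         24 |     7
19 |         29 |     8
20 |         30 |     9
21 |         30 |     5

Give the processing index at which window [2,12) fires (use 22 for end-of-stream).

5

i=0 t=1 v=9: → [0,10); WM=−∞
i=1 t=2 v=4: → [2,12),[0,10); WM=−∞
i=2 t=3 v=1: → [2,12),[0,10); WM=3
i=3 t=9 v=9: → [8,18),[6,16),[4,14),[2,12),[0,10); WM=3
i=4 t=2 v=5: DROP (t<3-0); WM=3
i=5 t=12 v=8: → [12,22),[10,20),[8,18),[6,16),[4,14); WM=12; [0,10) fires=4 [2,12) fires=3
i=6 t=14 v=6: → [14,24),[12,22),[10,20),[8,18),[6,16); WM=12
i=7 t=16 v=4: → [16,26),[14,24),[12,22),[10,20),[8,18); WM=12
i=8 t=18 v=6: → [18,28),[16,26),[14,24),[12,22),[10,20); WM=18; [4,14) fires=2 [6,16) fires=3 [8,18) fires=4
i=9 t=11 v=3: DROP (t<18-0); WM=18
i=10 t=21 v=1: → [20,30),[18,28),[16,26),[14,24),[12,22); WM=18
i=11 t=21 v=2: → [20,30),[18,28),[16,26),[14,24),[12,22); WM=21; [10,20) fires=4
i=12 t=6 v=4: DROP (t<21-0); WM=21
i=13 t=26 v=8: → [26,36),[24,34),[22,32),[20,30),[18,28); WM=21
i=14 t=26 v=4: → [26,36),[24,34),[22,32),[20,30),[18,28); WM=26; [12,22) fires=6 [14,24) fires=5 [16,26) fires=4
i=15 t=22 v=7: DROP (t<26-0); WM=26
i=16 t=28 v=2: → [28,38),[26,36),[24,34),[22,32),[20,30); WM=26
i=17 t=28 v=7: → [28,38),[26,36),[24,34),[22,32),[20,30); WM=28; [18,28) fires=5
i=18 t=24 v=7: DROP (t<28-0); WM=28
i=19 t=29 v=8: → [28,38),[26,36),[24,34),[22,32),[20,30); WM=28
i=20 t=30 v=9: → [30,40),[28,38),[26,36),[24,34),[22,32); WM=30; [20,30) fires=7
i=21 t=30 v=5: → [30,40),[28,38),[26,36),[24,34),[22,32); WM=30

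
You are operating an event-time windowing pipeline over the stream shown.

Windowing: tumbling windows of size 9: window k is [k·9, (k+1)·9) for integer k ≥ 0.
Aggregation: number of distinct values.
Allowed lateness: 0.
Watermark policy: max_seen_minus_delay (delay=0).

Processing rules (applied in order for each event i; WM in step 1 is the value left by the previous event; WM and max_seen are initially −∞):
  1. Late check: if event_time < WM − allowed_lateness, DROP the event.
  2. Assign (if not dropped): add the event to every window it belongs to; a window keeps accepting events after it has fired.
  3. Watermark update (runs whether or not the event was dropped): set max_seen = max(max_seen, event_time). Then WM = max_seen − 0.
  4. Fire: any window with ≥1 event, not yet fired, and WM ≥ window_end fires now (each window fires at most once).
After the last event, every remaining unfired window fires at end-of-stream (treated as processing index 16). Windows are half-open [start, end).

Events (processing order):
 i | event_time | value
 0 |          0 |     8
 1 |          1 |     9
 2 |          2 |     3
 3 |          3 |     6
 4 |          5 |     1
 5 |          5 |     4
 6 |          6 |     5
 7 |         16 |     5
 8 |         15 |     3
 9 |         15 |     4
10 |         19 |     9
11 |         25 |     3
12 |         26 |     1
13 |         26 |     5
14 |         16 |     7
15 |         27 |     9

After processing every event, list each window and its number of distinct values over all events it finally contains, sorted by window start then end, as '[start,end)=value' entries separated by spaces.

i=0 t=0 v=8: → [0,9); WM=0
i=1 t=1 v=9: → [0,9); WM=1
i=2 t=2 v=3: → [0,9); WM=2
i=3 t=3 v=6: → [0,9); WM=3
i=4 t=5 v=1: → [0,9); WM=5
i=5 t=5 v=4: → [0,9); WM=5
i=6 t=6 v=5: → [0,9); WM=6
i=7 t=16 v=5: → [9,18); WM=16; [0,9) fires=7
i=8 t=15 v=3: DROP (t<16-0); WM=16
i=9 t=15 v=4: DROP (t<16-0); WM=16
i=10 t=19 v=9: → [18,27); WM=19; [9,18) fires=1
i=11 t=25 v=3: → [18,27); WM=25
i=12 t=26 v=1: → [18,27); WM=26
i=13 t=26 v=5: → [18,27); WM=26
i=14 t=16 v=7: DROP (t<26-0); WM=26
i=15 t=27 v=9: → [27,36); WM=27; [18,27) fires=4

[0,9)=7 [9,18)=1 [18,27)=4 [27,36)=1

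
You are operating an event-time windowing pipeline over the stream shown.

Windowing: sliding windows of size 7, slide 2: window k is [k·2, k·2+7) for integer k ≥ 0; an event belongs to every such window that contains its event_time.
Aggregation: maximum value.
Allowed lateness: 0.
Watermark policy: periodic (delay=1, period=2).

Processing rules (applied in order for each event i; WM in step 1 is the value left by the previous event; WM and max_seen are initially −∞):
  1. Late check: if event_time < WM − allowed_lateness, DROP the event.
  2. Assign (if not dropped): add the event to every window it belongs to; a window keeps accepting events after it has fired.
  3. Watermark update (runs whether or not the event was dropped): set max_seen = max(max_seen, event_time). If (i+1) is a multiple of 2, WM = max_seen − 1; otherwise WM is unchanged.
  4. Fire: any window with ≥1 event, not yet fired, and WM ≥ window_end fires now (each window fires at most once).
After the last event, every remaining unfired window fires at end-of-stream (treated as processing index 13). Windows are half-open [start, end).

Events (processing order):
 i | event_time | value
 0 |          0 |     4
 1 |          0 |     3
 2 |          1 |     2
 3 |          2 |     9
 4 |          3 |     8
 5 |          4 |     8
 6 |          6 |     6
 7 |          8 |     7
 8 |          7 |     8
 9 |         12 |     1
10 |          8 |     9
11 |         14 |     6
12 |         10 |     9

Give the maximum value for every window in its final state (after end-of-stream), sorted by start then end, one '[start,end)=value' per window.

[0,7)=9 [2,9)=9 [4,11)=8 [6,13)=8 [8,15)=7 [10,17)=6 [12,19)=6 [14,21)=6

i=0 t=0 v=4: → [0,7); WM=−∞
i=1 t=0 v=3: → [0,7); WM=-1
i=2 t=1 v=2: → [0,7); WM=-1
i=3 t=2 v=9: → [2,9),[0,7); WM=1
i=4 t=3 v=8: → [2,9),[0,7); WM=1
i=5 t=4 v=8: → [4,11),[2,9),[0,7); WM=3
i=6 t=6 v=6: → [6,13),[4,11),[2,9),[0,7); WM=3
i=7 t=8 v=7: → [8,15),[6,13),[4,11),[2,9); WM=7; [0,7) fires=9
i=8 t=7 v=8: → [6,13),[4,11),[2,9); WM=7
i=9 t=12 v=1: → [12,19),[10,17),[8,15),[6,13); WM=11; [2,9) fires=9 [4,11) fires=8
i=10 t=8 v=9: DROP (t<11-0); WM=11
i=11 t=14 v=6: → [14,21),[12,19),[10,17),[8,15); WM=13; [6,13) fires=8
i=12 t=10 v=9: DROP (t<13-0); WM=13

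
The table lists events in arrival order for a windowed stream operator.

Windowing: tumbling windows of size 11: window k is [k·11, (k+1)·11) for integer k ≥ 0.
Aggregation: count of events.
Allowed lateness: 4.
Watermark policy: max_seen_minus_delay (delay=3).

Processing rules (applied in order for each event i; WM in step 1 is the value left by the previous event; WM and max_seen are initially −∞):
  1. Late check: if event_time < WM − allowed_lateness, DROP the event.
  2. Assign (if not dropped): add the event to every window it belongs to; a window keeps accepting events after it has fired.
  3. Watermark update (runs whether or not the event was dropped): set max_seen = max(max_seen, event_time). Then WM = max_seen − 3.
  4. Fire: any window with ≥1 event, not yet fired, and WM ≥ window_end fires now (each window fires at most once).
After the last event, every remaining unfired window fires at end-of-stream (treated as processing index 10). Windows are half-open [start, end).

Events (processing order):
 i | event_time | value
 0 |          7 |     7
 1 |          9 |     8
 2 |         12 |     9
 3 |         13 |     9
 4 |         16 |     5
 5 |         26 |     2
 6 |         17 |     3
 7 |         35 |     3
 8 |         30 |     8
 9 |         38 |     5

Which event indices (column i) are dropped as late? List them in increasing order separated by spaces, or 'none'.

i=0 t=7 v=7: → [0,11); WM=4
i=1 t=9 v=8: → [0,11); WM=6
i=2 t=12 v=9: → [11,22); WM=9
i=3 t=13 v=9: → [11,22); WM=10
i=4 t=16 v=5: → [11,22); WM=13; [0,11) fires=2
i=5 t=26 v=2: → [22,33); WM=23; [11,22) fires=3
i=6 t=17 v=3: DROP (t<23-4); WM=23
i=7 t=35 v=3: → [33,44); WM=32
i=8 t=30 v=8: → [22,33); WM=32
i=9 t=38 v=5: → [33,44); WM=35; [22,33) fires=2

6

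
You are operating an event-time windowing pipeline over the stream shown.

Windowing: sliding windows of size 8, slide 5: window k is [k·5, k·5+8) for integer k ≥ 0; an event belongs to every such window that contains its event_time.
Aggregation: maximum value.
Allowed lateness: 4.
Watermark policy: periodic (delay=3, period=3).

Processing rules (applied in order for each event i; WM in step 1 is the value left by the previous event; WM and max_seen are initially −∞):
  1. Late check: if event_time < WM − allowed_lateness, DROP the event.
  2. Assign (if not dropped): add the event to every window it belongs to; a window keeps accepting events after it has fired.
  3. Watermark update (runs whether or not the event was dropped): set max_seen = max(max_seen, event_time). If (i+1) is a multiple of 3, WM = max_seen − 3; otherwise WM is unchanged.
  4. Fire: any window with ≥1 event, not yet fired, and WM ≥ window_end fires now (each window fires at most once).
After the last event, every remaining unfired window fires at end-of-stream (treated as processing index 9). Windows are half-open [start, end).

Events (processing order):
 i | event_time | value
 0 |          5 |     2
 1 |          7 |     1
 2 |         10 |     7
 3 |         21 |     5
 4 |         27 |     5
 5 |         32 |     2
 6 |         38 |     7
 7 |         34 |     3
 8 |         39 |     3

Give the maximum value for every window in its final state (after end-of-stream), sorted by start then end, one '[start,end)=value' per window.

i=0 t=5 v=2: → [5,13),[0,8); WM=−∞
i=1 t=7 v=1: → [5,13),[0,8); WM=−∞
i=2 t=10 v=7: → [10,18),[5,13); WM=7
i=3 t=21 v=5: → [20,28),[15,23); WM=7
i=4 t=27 v=5: → [25,33),[20,28); WM=7
i=5 t=32 v=2: → [30,38),[25,33); WM=29; [0,8) fires=2 [5,13) fires=7 [10,18) fires=7 [15,23) fires=5 [20,28) fires=5
i=6 t=38 v=7: → [35,43); WM=29
i=7 t=34 v=3: → [30,38); WM=29
i=8 t=39 v=3: → [35,43); WM=36; [25,33) fires=5

[0,8)=2 [5,13)=7 [10,18)=7 [15,23)=5 [20,28)=5 [25,33)=5 [30,38)=3 [35,43)=7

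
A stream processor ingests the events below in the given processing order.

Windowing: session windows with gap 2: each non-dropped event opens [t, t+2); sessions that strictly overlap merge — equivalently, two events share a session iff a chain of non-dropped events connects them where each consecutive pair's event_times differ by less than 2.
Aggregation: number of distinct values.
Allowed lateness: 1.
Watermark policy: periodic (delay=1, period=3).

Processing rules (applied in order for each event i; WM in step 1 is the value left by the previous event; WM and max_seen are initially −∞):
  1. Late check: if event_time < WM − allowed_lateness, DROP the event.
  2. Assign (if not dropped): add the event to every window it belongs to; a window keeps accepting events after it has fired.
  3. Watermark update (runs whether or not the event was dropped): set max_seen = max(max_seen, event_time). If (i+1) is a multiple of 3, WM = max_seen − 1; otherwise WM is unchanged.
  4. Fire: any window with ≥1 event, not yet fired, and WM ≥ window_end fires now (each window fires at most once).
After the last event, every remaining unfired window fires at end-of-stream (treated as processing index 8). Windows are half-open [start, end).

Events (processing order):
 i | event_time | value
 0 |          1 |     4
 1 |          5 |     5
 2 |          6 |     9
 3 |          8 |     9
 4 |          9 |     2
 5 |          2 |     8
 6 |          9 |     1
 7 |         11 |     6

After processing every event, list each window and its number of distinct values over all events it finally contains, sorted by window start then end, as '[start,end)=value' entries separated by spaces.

[1,3)=1 [5,8)=2 [8,11)=3 [11,13)=1

i=0 t=1 v=4: → [1,3); WM=−∞
i=1 t=5 v=5: → [5,7); WM=−∞
i=2 t=6 v=9: → [5,8); WM=5
i=3 t=8 v=9: → [8,10); WM=5
i=4 t=9 v=2: → [8,11); WM=5
i=5 t=2 v=8: DROP (t<5-1); WM=8
i=6 t=9 v=1: → [8,11); WM=8
i=7 t=11 v=6: → [11,13); WM=8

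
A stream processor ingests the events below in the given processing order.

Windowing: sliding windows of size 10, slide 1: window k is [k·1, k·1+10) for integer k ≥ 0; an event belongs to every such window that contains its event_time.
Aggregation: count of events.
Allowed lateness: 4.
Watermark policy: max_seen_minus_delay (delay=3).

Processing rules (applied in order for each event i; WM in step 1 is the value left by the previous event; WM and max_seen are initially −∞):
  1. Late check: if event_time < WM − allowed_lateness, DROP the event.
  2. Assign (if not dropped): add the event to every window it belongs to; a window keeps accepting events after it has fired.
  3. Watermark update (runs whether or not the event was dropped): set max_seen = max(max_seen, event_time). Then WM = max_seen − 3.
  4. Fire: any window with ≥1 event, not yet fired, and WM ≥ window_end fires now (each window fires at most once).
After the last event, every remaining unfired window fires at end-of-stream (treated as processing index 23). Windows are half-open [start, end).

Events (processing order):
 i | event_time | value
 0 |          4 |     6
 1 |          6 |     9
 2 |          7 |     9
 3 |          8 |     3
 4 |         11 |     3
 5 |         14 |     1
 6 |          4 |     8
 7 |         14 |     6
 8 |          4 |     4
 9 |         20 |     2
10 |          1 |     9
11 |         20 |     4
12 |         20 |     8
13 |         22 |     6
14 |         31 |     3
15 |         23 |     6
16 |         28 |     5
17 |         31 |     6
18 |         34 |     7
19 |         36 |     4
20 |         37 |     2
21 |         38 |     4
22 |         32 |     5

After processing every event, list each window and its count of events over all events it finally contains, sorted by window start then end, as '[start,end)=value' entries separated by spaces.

i=0 t=4 v=6: → [4,14),[3,13),[2,12),[1,11),[0,10); WM=1
i=1 t=6 v=9: → [6,16),[5,15),[4,14),[3,13),[2,12),[1,11),[0,10); WM=3
i=2 t=7 v=9: → [7,17),[6,16),[5,15),[4,14),[3,13),[2,12),[1,11),[0,10); WM=4
i=3 t=8 v=3: → [8,18),[7,17),[6,16),[5,15),[4,14),[3,13),[2,12),[1,11),[0,10); WM=5
i=4 t=11 v=3: → [11,21),[10,20),[9,19),[8,18),[7,17),[6,16),[5,15),[4,14),[3,13),[2,12); WM=8
i=5 t=14 v=1: → [14,24),[13,23),[12,22),[11,21),[10,20),[9,19),[8,18),[7,17),[6,16),[5,15); WM=11; [0,10) fires=4 [1,11) fires=4
i=6 t=4 v=8: DROP (t<11-4); WM=11
i=7 t=14 v=6: → [14,24),[13,23),[12,22),[11,21),[10,20),[9,19),[8,18),[7,17),[6,16),[5,15); WM=11
i=8 t=4 v=4: DROP (t<11-4); WM=11
i=9 t=20 v=2: → [20,30),[19,29),[18,28),[17,27),[16,26),[15,25),[14,24),[13,23),[12,22),[11,21); WM=17; [2,12) fires=5 [3,13) fires=5 [4,14) fires=5 [5,15) fires=6 [6,16) fires=6 [7,17) fires=5
i=10 t=1 v=9: DROP (t<17-4); WM=17
i=11 t=20 v=4: → [20,30),[19,29),[18,28),[17,27),[16,26),[15,25),[14,24),[13,23),[12,22),[11,21); WM=17
i=12 t=20 v=8: → [20,30),[19,29),[18,28),[17,27),[16,26),[15,25),[14,24),[13,23),[12,22),[11,21); WM=17
i=13 t=22 v=6: → [22,32),[21,31),[20,30),[19,29),[18,28),[17,27),[16,26),[15,25),[14,24),[13,23); WM=19; [8,18) fires=4 [9,19) fires=3
i=14 t=31 v=3: → [31,41),[30,40),[29,39),[28,38),[27,37),[26,36),[25,35),[24,34),[23,33),[22,32); WM=28; [10,20) fires=3 [11,21) fires=6 [12,22) fires=5 [13,23) fires=6 [14,24) fires=6 [15,25) fires=4 [16,26) fires=4 [17,27) fires=4 [18,28) fires=4
i=15 t=23 v=6: DROP (t<28-4); WM=28
i=16 t=28 v=5: → [28,38),[27,37),[26,36),[25,35),[24,34),[23,33),[22,32),[21,31),[20,30),[19,29); WM=28
i=17 t=31 v=6: → [31,41),[30,40),[29,39),[28,38),[27,37),[26,36),[25,35),[24,34),[23,33),[22,32); WM=28
i=18 t=34 v=7: → [34,44),[33,43),[32,42),[31,41),[30,40),[29,39),[28,38),[27,37),[26,36),[25,35); WM=31; [19,29) fires=5 [20,30) fires=5 [21,31) fires=2
i=19 t=36 v=4: → [36,46),[35,45),[34,44),[33,43),[32,42),[31,41),[30,40),[29,39),[28,38),[27,37); WM=33; [22,32) fires=4 [23,33) fires=3
i=20 t=37 v=2: → [37,47),[36,46),[35,45),[34,44),[33,43),[32,42),[31,41),[30,40),[29,39),[28,38); WM=34; [24,34) fires=3
i=21 t=38 v=4: → [38,48),[37,47),[36,46),[35,45),[34,44),[33,43),[32,42),[31,41),[30,40),[29,39); WM=35; [25,35) fires=4
i=22 t=32 v=5: → [32,42),[31,41),[30,40),[29,39),[28,38),[27,37),[26,36),[25,35),[24,34),[23,33); WM=35

[0,10)=4 [1,11)=4 [2,12)=5 [3,13)=5 [4,14)=5 [5,15)=6 [6,16)=6 [7,17)=5 [8,18)=4 [9,19)=3 [10,20)=3 [11,21)=6 [12,22)=5 [13,23)=6 [14,24)=6 [15,25)=4 [16,26)=4 [17,27)=4 [18,28)=4 [19,29)=5 [20,30)=5 [21,31)=2 [22,32)=4 [23,33)=4 [24,34)=4 [25,35)=5 [26,36)=5 [27,37)=6 [28,38)=7 [29,39)=7 [30,40)=7 [31,41)=7 [32,42)=5 [33,43)=4 [34,44)=4 [35,45)=3 [36,46)=3 [37,47)=2 [38,48)=1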